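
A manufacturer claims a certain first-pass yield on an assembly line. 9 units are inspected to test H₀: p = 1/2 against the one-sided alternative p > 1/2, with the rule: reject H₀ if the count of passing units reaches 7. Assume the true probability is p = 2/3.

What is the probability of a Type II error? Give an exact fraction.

12259/19683

β = P(fail to reject H₀ | Ha true) = P(X ≤ 6 | p = 2/3), X ~ Binomial(9, 2/3).
Adding the binomial probabilities P(X=0)+…+P(X=6) at p = 2/3 gives 12259/19683.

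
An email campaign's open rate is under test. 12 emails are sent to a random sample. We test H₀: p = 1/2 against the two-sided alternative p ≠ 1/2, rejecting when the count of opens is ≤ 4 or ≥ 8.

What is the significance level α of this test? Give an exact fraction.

α = P(K ≤ 4 or K ≥ 8 | p = 1/2), K ~ Binomial(12, 1/2).
Each tail has probability (1 + 12 + 66 + 220 + 495)/4096; doubling gives α = 1588/4096 = 397/1024.

397/1024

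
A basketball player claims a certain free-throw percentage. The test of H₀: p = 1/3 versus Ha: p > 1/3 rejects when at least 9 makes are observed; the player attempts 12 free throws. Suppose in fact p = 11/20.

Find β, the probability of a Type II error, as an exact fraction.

A Type II error is failing to reject when Ha holds: with p = 11/20, β = P(Y ≤ 8).
Equivalently, β = 1 − P(Y ≥ 9) = 709043757719553/819200000000000.

709043757719553/819200000000000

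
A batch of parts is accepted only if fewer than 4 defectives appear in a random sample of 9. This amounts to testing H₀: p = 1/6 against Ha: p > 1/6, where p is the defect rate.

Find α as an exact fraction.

The significance level is the probability, assuming p = 1/6, of seeing 4 or more defectives in 9 draws.
Computing the lower-tail complement: 1 − 4796875/5038848 = 241973/5038848.

241973/5038848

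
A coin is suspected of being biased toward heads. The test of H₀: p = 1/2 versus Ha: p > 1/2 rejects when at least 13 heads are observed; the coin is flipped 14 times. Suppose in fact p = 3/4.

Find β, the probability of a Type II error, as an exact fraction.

241331965/268435456

β = P(fail to reject H₀ | Ha true) = P(X ≤ 12 | p = 3/4), X ~ Binomial(14, 3/4).
Equivalently, β = 1 − P(X ≥ 13) = 241331965/268435456.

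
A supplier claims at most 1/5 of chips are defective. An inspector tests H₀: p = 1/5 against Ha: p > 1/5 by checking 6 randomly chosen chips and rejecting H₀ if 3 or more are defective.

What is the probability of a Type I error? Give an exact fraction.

309/3125

The significance level is the probability, assuming p = 1/5, of seeing 3 or more defectives in 6 draws.
Computing the lower-tail complement: 1 − 2816/3125 = 309/3125.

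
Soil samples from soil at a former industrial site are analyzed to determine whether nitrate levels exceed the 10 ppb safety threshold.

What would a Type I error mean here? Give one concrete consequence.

A Type I error would mean concluding that the nitrate concentration exceeds 10 ppb when in fact the nitrate concentration is at or below 10 ppb (safe). Consequence: a clean site is subjected to costly and unnecessary remediation.

With the conventional null hypothesis that the nitrate concentration is at or below 10 ppb (safe):
A Type I error is rejecting H₀ when H₀ is true.
Here that means declaring the site contaminated and ordering remediation when actually the nitrate concentration is at or below 10 ppb (safe).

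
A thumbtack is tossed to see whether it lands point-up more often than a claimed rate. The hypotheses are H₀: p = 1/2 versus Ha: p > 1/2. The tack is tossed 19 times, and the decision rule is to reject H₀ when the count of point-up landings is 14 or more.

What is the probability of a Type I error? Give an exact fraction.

The Type I error probability is α = P(S ≥ 14) computed under H₀, where S ~ Binomial(19, 1/2).
That's C(19,14) + C(19,15) + C(19,16) + C(19,17) + C(19,18) + C(19,19) over 2^19, i.e. (11628 + 3876 + 969 + 171 + 19 + 1)/524288 = 16664/524288 = 2083/65536.

2083/65536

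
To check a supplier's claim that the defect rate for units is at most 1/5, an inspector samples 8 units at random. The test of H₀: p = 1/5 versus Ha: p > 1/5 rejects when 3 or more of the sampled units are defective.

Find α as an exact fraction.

The significance level is the probability, assuming p = 1/5, of seeing 3 or more defectives in 8 draws.
α = 1 − P(Y ≤ 2) = 1 − 311296/390625 = 79329/390625.

79329/390625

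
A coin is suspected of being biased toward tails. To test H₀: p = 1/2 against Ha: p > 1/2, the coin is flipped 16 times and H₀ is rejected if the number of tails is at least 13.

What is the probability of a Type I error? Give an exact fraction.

697/65536

Under H₀, S ~ Binomial(16, 1/2), and α = P(S ≥ 13).
That's C(16,13) + C(16,14) + C(16,15) + C(16,16) over 2^16, i.e. (560 + 120 + 16 + 1)/65536 = 697/65536.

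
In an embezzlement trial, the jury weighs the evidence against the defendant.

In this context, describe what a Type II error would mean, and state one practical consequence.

With the conventional null hypothesis that the defendant is innocent:
A Type II error is failing to reject H₀ when H₀ is false.
Here that means acquitting the defendant when actually the defendant is guilty.

A Type II error would mean concluding that the defendant is innocent (or at least failing to establish that the defendant is guilty) when in fact the defendant is guilty. Consequence: a guilty person goes free.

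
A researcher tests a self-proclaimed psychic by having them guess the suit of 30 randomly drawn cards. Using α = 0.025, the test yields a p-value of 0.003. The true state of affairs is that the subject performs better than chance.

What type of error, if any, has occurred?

Neither — the decision is correct.

The conventional null hypothesis is that the subject is guessing at random (p = 1/4).
Since p = 0.003 < α = 0.025, H₀ is rejected.
H₀ is false (actually the subject performs better than chance).
The decision matches the true state — no error.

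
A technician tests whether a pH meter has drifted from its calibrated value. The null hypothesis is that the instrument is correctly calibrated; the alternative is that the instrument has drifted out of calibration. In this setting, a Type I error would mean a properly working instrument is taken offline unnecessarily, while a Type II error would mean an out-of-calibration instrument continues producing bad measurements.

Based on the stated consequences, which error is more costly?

Type II error

The Type II consequence (an out-of-calibration instrument continues producing bad measurements) is more severe than the Type I consequence (a properly working instrument is taken offline unnecessarily).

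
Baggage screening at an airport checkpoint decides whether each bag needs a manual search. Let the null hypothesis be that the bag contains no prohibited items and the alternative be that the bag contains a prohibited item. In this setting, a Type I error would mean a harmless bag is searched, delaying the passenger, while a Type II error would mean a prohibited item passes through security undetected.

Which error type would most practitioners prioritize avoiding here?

Type II error

The Type II consequence (a prohibited item passes through security undetected) is more severe than the Type I consequence (a harmless bag is searched, delaying the passenger).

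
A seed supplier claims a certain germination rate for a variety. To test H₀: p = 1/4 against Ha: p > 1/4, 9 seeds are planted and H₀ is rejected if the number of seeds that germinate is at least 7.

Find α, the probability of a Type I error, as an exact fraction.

Under H₀, Y ~ Binomial(9, 1/4), and α = P(Y ≥ 7).
Adding the binomial terms for j = 7 through 9 with p = 1/4 yields 11/8192.

11/8192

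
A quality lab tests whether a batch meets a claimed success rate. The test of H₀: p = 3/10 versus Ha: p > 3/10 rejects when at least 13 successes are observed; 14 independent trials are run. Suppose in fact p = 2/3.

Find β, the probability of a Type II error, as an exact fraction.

Under the alternative p = 2/3, Y ~ Binomial(14, 2/3); β is the probability the test does not reject, P(Y < 13).
Adding the binomial probabilities P(Y=0)+…+P(Y=12) at p = 2/3 gives 4651897/4782969.

4651897/4782969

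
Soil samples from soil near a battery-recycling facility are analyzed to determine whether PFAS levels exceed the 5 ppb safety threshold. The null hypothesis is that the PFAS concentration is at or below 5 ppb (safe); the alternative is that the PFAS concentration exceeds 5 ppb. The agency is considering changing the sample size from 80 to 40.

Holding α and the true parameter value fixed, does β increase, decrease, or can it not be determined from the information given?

It increases.

Reducing n widens both sampling distributions, so the test has less ability to distinguish Ha from H₀.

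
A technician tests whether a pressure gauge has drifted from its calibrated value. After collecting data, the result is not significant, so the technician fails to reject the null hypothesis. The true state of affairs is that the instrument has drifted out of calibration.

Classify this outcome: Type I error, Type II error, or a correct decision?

Type II error

The conventional null hypothesis here is that the instrument is correctly calibrated.
H₀ was not rejected, but H₀ is actually false.
Failing to reject a false null hypothesis is a Type II error (false negative).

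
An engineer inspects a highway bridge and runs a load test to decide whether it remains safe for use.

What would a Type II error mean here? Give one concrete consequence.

With the conventional null hypothesis that the structure meets the required load capacity (safe):
A Type II error is failing to reject H₀ when H₀ is false.
Here that means keeping the structure open when actually the structure is structurally deficient.

A Type II error would mean concluding that the structure meets the required load capacity (safe) (or at least failing to establish that the structure is structurally deficient) when in fact the structure is structurally deficient. Consequence: a deficient structure remains in service and may fail under load.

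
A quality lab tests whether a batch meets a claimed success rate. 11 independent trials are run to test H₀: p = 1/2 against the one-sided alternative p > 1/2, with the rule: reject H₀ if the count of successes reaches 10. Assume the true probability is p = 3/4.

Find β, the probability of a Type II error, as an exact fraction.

β = P(fail to reject H₀ | Ha true) = P(Y ≤ 9 | p = 3/4), Y ~ Binomial(11, 3/4).
Equivalently, β = 1 − P(Y ≥ 10) = 1683809/2097152.

1683809/2097152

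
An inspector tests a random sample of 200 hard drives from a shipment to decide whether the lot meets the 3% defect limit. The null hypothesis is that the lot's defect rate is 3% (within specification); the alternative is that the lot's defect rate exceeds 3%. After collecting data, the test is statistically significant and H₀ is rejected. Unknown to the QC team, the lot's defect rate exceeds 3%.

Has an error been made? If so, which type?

The test rejected a false H₀ — the decision matches the true state.

No error (correct decision).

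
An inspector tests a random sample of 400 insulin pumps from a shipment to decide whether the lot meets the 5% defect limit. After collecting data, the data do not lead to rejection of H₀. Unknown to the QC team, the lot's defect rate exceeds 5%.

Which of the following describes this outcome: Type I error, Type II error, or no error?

The conventional null hypothesis here is that the lot's defect rate is 5% (within specification).
H₀ was not rejected, but H₀ is actually false.
Failing to reject a false null hypothesis is a Type II error (false negative).

Type II error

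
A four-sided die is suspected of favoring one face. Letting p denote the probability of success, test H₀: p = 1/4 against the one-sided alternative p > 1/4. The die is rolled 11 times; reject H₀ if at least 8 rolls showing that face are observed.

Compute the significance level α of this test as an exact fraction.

The Type I error probability is α = P(K ≥ 8) computed under H₀, where K ~ Binomial(11, 1/4).
Adding the binomial terms for j = 8 through 11 with p = 1/4 yields 623/524288.

623/524288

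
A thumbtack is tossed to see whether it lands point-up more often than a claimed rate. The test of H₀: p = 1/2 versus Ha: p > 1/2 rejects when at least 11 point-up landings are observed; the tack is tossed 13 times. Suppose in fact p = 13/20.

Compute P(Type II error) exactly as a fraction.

36323681060626281/40960000000000000

A Type II error is failing to reject when Ha holds: with p = 13/20, β = P(Y ≤ 10).
Adding the binomial probabilities P(Y=0)+…+P(Y=10) at p = 13/20 gives 36323681060626281/40960000000000000.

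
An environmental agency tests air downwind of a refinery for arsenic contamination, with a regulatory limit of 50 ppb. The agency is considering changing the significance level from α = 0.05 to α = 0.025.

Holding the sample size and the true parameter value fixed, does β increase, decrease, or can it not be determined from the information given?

Tightening α shrinks the rejection region. When Ha holds, fewer sample outcomes clear the stricter threshold, so more fall in the acceptance region.

It increases.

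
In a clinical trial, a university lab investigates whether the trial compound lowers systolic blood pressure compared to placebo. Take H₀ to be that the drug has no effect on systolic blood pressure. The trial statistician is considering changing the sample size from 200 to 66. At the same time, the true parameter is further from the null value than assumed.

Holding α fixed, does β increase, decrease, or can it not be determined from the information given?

The first change alone would make β increase; the second alone would make β decrease. Which effect dominates depends on the magnitudes, which are not given.

Cannot be determined from the information given.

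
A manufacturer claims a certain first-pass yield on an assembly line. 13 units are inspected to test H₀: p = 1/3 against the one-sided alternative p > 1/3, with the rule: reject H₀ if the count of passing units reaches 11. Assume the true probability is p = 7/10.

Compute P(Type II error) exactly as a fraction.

7788298257/9765625000

A Type II error is failing to reject when Ha holds: with p = 7/10, β = P(X ≤ 10).
Equivalently, β = 1 − P(X ≥ 11) = 7788298257/9765625000.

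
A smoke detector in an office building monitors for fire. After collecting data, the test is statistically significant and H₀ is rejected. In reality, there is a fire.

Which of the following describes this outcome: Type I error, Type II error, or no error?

Neither — the decision is correct.

The conventional null hypothesis here is that there is no fire.
The test rejected a false H₀ — the decision matches the true state.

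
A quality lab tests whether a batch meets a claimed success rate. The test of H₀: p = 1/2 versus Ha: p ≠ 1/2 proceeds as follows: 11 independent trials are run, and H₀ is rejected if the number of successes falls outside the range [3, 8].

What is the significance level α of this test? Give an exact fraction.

67/1024

The significance level is the null-hypothesis probability of the rejection region {≤2} ∪ {≥9}.
The two tails are symmetric, so α = 2·(1 + 11 + 55)/2^11 = 134/2048 = 67/1024.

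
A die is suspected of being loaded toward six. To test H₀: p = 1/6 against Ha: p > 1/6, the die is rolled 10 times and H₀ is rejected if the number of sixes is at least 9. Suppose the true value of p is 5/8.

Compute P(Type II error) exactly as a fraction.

β = P(fail to reject H₀ | Ha true) = P(Y ≤ 8 | p = 5/8), Y ~ Binomial(10, 5/8).
Equivalently, β = 1 − P(Y ≥ 9) = 1005382449/1073741824.

1005382449/1073741824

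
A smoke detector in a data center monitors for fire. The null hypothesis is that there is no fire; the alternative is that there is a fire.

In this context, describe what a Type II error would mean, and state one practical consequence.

A Type II error would mean concluding that there is no fire (or at least failing to establish that there is a fire) when in fact there is a fire. Consequence: a real fire goes undetected.

A Type II error is failing to reject H₀ when H₀ is false.
Here that means remaining silent when actually there is a fire.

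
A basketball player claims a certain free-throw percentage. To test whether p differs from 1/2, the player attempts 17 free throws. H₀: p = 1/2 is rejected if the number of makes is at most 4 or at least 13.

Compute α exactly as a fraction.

1607/32768

Under H₀, Y ~ Binomial(17, 1/2); α is the probability of landing in either tail, P(Y ≤ 4) + P(Y ≥ 13).
Each tail has probability (1 + 17 + 136 + 680 + 2380)/131072; doubling gives α = 6428/131072 = 1607/32768.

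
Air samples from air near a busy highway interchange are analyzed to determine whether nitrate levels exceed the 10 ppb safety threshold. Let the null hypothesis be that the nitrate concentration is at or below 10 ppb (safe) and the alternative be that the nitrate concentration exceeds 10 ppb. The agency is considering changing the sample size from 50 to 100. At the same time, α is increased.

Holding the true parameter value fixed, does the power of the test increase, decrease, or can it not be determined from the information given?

More data shrinks sampling variability; the test statistic under Ha concentrates further from the null value, making rejection more likely. A larger α widens the rejection region, so when the alternative is true more outcomes lead to rejection — failing to reject becomes less likely. Both changes push β in the same direction.
Since power = 1 − β and β decreases, power increases.

It increases.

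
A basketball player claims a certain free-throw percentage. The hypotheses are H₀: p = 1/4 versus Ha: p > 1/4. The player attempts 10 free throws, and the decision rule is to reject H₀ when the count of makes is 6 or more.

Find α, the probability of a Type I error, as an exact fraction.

The Type I error probability is α = P(K ≥ 6) computed under H₀, where K ~ Binomial(10, 1/4).
Adding the binomial terms for j = 6 through 10 with p = 1/4 yields 10343/524288.

10343/524288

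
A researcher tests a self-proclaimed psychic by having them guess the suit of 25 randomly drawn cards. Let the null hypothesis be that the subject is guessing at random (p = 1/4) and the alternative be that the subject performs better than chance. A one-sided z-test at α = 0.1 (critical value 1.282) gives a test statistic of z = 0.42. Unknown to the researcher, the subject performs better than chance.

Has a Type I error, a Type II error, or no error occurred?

Since z = 0.42 ≤ z* = 1.282, H₀ is not rejected.
H₀ is false (actually the subject performs better than chance).
Failing to reject a false H₀ is a Type II error.

Type II error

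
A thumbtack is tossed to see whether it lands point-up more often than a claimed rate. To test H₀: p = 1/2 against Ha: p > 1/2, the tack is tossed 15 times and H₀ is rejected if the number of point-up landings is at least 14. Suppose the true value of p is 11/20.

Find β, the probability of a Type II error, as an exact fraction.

16356278262148423407/16384000000000000000

β = P(fail to reject H₀ | Ha true) = P(Y ≤ 13 | p = 11/20), Y ~ Binomial(15, 11/20).
Adding the binomial probabilities P(Y=0)+…+P(Y=13) at p = 11/20 gives 16356278262148423407/16384000000000000000.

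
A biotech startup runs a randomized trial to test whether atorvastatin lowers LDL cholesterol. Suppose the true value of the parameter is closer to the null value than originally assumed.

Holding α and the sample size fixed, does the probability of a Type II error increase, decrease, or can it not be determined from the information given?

When the true parameter is near the null value, the test has a harder time distinguishing Ha from H₀.

It increases.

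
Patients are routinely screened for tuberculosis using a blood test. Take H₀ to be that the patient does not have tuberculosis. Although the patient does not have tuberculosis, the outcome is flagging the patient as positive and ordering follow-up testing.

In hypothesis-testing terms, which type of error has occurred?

Type I error

'Flagging the patient as positive and ordering follow-up testing' corresponds to rejecting H₀.
H₀ was rejected but H₀ is true — a Type I error (false positive).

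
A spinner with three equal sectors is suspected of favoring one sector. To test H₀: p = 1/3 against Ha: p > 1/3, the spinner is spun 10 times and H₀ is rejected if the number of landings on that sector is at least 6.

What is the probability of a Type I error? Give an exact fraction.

Under H₀, K ~ Binomial(10, 1/3), and α = P(K ≥ 6).
Summing C(10,j)(1/3)^j(2/3)^{10−j} for j = 6,…,10 gives 1507/19683.

1507/19683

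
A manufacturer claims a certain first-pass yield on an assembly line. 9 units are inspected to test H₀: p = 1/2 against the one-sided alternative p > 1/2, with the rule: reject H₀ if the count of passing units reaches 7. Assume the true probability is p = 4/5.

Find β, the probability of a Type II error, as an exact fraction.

511333/1953125

A Type II error is failing to reject when Ha holds: with p = 4/5, β = P(S ≤ 6).
Summing C(9,j)·(4/5)^j·(1/5)^{9-j} for j = 0..6 gives 511333/1953125.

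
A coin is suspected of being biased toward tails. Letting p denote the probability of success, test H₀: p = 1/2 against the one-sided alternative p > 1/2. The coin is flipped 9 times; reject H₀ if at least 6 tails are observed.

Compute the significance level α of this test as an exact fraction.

65/256

The Type I error probability is α = P(S ≥ 6) computed under H₀, where S ~ Binomial(9, 1/2).
Summing the upper tail: (84 + 36 + 9 + 1) / 2^9 = 130/512 = 65/256.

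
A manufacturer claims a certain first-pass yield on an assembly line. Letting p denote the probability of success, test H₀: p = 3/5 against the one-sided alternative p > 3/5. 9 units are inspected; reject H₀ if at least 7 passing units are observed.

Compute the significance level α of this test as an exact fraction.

α = P(reject H₀ | H₀ true) = P(Y ≥ 7 | p = 3/5), with Y ~ Binomial(9, 3/5).
Adding the binomial terms for j = 7 through 9 with p = 3/5 yields 452709/1953125.

452709/1953125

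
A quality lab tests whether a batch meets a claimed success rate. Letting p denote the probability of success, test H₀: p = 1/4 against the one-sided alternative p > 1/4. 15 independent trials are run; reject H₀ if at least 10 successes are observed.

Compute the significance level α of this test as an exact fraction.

426785/536870912

Under H₀, S ~ Binomial(15, 1/4), and α = P(S ≥ 10).
Summing C(15,j)(1/4)^j(3/4)^{15−j} for j = 10,…,15 gives 426785/536870912.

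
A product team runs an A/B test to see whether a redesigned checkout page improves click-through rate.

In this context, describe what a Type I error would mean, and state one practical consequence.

With the conventional null hypothesis that the new design has no effect on click-through rate:
A Type I error is rejecting H₀ when H₀ is true.
Here that means shipping the new feature to all users when actually the new design has no effect on click-through rate.

A Type I error would mean concluding that the new design increases click-through rate when in fact the new design has no effect on click-through rate. Consequence: engineering effort is spent shipping a change that doesn't actually help.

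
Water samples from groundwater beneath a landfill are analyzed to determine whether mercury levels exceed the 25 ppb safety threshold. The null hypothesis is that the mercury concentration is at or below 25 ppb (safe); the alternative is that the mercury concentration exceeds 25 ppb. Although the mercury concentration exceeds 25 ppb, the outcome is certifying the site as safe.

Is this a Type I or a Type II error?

'Certifying the site as safe' corresponds to failing to reject H₀.
H₀ was not rejected but H₀ is false — a Type II error (false negative).

Type II error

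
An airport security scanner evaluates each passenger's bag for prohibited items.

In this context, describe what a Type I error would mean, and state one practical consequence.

A Type I error would mean concluding that the bag contains a prohibited item when in fact the bag contains no prohibited items. Consequence: a harmless bag is searched, delaying the passenger.

With the conventional null hypothesis that the bag contains no prohibited items:
A Type I error is rejecting H₀ when H₀ is true.
Here that means flagging the bag for a manual search when actually the bag contains no prohibited items.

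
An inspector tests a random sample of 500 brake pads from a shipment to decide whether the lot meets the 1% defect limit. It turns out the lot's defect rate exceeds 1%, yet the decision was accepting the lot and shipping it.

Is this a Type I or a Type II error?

Type II error

The null hypothesis here is that the lot's defect rate is 1% (within specification).
'Accepting the lot and shipping it' corresponds to failing to reject H₀.
H₀ was not rejected but H₀ is false — a Type II error (false negative).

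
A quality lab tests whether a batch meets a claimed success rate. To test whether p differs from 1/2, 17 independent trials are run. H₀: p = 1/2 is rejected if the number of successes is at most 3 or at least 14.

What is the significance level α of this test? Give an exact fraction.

The significance level is the null-hypothesis probability of the rejection region {≤3} ∪ {≥14}.
By symmetry, α = 2·P(Y ≤ 3) = 2·(1 + 17 + 136 + 680)/131072 = 1668/131072 = 417/32768.

417/32768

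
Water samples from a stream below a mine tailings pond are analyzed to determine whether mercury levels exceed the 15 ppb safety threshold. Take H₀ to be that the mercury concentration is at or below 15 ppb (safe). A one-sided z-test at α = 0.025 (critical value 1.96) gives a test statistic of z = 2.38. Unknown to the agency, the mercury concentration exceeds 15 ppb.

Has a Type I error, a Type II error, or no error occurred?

Since z = 2.38 > z* = 1.96, H₀ is rejected.
H₀ is false (actually the mercury concentration exceeds 15 ppb).
The decision matches the true state — no error.

No error (correct decision).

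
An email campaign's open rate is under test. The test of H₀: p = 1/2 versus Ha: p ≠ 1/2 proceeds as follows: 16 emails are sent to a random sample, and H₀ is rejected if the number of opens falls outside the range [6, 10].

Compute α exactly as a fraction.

α = P(X ≤ 5 or X ≥ 11 | p = 1/2), X ~ Binomial(16, 1/2).
The two tails are symmetric, so α = 2·(1 + 16 + 120 + 560 + 1820 + 4368)/2^16 = 13770/65536 = 6885/32768.

6885/32768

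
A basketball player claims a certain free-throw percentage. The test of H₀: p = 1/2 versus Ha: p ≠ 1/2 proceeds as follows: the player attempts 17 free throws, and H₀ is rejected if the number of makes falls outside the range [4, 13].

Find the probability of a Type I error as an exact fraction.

Under H₀, K ~ Binomial(17, 1/2); α is the probability of landing in either tail, P(K ≤ 3) + P(K ≥ 14).
The two tails are symmetric, so α = 2·(1 + 17 + 136 + 680)/2^17 = 1668/131072 = 417/32768.

417/32768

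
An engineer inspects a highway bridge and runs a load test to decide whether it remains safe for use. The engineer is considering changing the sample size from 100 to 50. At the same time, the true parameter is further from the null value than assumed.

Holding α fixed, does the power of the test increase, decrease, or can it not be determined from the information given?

The first change alone would make β increase; the second alone would make β decrease. Which effect dominates depends on the magnitudes, which are not given.
Since power = 1 − β, the effect on power is likewise indeterminate.

Cannot be determined from the information given.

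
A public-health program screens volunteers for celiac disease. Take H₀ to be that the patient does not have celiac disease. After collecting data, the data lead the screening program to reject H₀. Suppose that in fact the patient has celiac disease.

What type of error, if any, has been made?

The test rejected a false H₀ — the decision matches the true state.

No error (correct decision).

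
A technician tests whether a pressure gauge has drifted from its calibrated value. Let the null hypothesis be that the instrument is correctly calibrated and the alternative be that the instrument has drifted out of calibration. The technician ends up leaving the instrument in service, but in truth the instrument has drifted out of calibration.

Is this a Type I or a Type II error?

Type II error

'Leaving the instrument in service' corresponds to failing to reject H₀.
H₀ was not rejected but H₀ is false — a Type II error (false negative).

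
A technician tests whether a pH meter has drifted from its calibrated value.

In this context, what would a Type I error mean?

With the conventional null hypothesis that the instrument is correctly calibrated:
A Type I error is rejecting H₀ when H₀ is true.
Here that means pulling the instrument for recalibration when actually the instrument is correctly calibrated.

A Type I error would mean concluding that the instrument has drifted out of calibration when in fact the instrument is correctly calibrated.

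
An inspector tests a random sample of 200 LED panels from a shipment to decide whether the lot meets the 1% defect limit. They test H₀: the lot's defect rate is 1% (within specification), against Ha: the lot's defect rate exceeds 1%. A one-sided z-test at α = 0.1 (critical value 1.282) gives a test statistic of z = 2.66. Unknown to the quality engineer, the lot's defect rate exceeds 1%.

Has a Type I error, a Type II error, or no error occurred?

Since z = 2.66 > z* = 1.282, H₀ is rejected.
H₀ is false (actually the lot's defect rate exceeds 1%).
The decision matches the true state — no error.

Neither — the decision is correct.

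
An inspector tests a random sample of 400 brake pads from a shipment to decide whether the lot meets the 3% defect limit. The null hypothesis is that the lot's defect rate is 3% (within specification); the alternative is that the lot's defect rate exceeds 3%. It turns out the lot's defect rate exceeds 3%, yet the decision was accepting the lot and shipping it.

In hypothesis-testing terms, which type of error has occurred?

'Accepting the lot and shipping it' corresponds to failing to reject H₀.
H₀ was not rejected but H₀ is false — a Type II error (false negative).

Type II error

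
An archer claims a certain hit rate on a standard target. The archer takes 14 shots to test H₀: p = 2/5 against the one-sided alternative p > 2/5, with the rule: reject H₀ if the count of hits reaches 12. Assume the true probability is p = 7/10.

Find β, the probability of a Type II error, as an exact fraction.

β = P(fail to reject H₀ | Ha true) = P(K ≤ 11 | p = 7/10), K ~ Binomial(14, 7/10).
Summing C(14,j)·(7/10)^j·(3/10)^{14-j} for j = 0..11 gives 41958212136219/50000000000000.

41958212136219/50000000000000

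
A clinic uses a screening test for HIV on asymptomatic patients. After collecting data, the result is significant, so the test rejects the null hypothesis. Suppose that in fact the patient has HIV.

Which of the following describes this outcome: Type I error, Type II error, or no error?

No error (correct decision).

The conventional null hypothesis here is that the patient does not have HIV.
The test rejected a false H₀ — the decision matches the true state.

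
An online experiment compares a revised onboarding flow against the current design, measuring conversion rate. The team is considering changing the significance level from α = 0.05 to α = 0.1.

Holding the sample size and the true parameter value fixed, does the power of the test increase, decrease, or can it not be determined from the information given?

It increases.

A larger α widens the rejection region, so when the alternative is true more outcomes lead to rejection — failing to reject becomes less likely.
Since power = 1 − β and β decreases, power increases.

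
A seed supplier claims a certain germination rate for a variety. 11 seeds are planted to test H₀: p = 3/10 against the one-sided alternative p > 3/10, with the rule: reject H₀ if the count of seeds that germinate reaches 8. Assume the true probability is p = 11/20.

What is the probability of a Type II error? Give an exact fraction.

828290341647/1024000000000

A Type II error is failing to reject when Ha holds: with p = 11/20, β = P(Y ≤ 7).
Equivalently, β = 1 − P(Y ≥ 8) = 828290341647/1024000000000.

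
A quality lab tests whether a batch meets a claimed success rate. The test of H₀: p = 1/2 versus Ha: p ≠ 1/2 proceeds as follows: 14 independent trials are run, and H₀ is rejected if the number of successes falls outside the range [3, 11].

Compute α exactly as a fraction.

Under H₀, X ~ Binomial(14, 1/2); α is the probability of landing in either tail, P(X ≤ 2) + P(X ≥ 12).
The two tails are symmetric, so α = 2·(1 + 14 + 91)/2^14 = 212/16384 = 53/4096.

53/4096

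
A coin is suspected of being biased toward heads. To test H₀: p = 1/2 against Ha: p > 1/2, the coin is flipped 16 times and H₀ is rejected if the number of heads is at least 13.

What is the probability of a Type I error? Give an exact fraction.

697/65536

The Type I error probability is α = P(Y ≥ 13) computed under H₀, where Y ~ Binomial(16, 1/2).
P(Y ≥ 13) = [C(16,13) + C(16,14) + C(16,15) + C(16,16)] / 2^16 = (560 + 120 + 16 + 1) / 65536 = 697/65536.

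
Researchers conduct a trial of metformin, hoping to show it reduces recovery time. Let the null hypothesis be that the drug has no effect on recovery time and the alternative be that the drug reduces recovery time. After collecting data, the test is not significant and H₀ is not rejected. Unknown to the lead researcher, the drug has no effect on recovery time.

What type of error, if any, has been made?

No error (correct decision).

The test retained a true H₀ — the decision matches the true state.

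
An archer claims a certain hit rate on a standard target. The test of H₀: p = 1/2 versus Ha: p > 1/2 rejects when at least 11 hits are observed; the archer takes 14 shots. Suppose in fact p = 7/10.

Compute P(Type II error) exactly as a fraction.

A Type II error is failing to reject when Ha holds: with p = 7/10, β = P(Y ≤ 10).
Summing C(14,j)·(7/10)^j·(3/10)^{14-j} for j = 0..10 gives 32241628521117/50000000000000.

32241628521117/50000000000000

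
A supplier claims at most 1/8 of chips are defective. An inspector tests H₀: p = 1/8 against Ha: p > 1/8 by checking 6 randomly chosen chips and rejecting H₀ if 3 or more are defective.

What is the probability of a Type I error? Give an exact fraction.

3819/131072

The significance level is the probability, assuming p = 1/8, of seeing 3 or more defectives in 6 draws.
α = 1 − P(X ≤ 2) = 1 − 127253/131072 = 3819/131072.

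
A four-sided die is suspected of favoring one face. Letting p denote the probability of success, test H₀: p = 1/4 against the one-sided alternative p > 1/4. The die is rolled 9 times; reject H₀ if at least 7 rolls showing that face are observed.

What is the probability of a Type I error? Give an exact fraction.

11/8192

α = P(reject H₀ | H₀ true) = P(S ≥ 7 | p = 1/4), with S ~ Binomial(9, 1/4).
Adding the binomial terms for j = 7 through 9 with p = 1/4 yields 11/8192.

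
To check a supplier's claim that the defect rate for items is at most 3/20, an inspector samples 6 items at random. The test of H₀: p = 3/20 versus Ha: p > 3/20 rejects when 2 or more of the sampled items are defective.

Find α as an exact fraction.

2861001/12800000

α = P(reject H₀ | H₀ true) = P(X ≥ 2 | p = 3/20), X ~ Binomial(6, 3/20).
Computing the lower-tail complement: 1 − 9938999/12800000 = 2861001/12800000.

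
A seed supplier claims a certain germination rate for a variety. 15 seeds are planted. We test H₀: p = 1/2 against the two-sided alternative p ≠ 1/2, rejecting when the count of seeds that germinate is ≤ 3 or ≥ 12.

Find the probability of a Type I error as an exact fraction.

α = P(K ≤ 3 or K ≥ 12 | p = 1/2), K ~ Binomial(15, 1/2).
Each tail has probability (1 + 15 + 105 + 455)/32768; doubling gives α = 1152/32768 = 9/256.

9/256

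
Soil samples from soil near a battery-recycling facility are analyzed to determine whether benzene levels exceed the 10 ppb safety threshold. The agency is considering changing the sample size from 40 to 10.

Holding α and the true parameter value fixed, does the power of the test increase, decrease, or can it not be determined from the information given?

It decreases.

A smaller sample increases the standard error, so the sampling distributions under H₀ and Ha overlap more.
Since power = 1 − β and β increases, power decreases.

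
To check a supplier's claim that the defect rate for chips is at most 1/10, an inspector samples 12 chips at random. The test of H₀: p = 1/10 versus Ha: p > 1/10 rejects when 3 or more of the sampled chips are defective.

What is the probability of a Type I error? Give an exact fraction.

22173995549/200000000000

The significance level is the probability, assuming p = 1/10, of seeing 3 or more defectives in 12 draws.
α = 1 − P(Y ≤ 2) = 1 − 177826004451/200000000000 = 22173995549/200000000000.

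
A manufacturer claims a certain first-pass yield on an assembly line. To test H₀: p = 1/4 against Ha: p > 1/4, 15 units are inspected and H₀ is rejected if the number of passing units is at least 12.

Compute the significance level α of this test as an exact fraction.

3319/268435456

The Type I error probability is α = P(K ≥ 12) computed under H₀, where K ~ Binomial(15, 1/4).
Adding the binomial terms for j = 12 through 15 with p = 1/4 yields 3319/268435456.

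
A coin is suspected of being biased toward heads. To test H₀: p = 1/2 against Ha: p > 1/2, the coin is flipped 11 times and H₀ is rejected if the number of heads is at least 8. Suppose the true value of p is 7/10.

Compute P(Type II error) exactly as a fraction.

1076094153/2500000000

β = P(fail to reject H₀ | Ha true) = P(X ≤ 7 | p = 7/10), X ~ Binomial(11, 7/10).
Equivalently, β = 1 − P(X ≥ 8) = 1076094153/2500000000.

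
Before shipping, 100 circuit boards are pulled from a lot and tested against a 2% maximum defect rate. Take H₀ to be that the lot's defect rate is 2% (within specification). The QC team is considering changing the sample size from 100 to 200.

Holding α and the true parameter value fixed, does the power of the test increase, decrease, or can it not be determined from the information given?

It increases.

A larger sample reduces the standard error, pulling the sampling distribution under Ha further from the non-rejection region.
Since power = 1 − β and β decreases, power increases.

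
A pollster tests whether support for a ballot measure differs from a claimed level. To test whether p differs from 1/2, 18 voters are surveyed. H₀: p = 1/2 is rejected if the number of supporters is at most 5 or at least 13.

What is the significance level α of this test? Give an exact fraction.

1577/16384

The significance level is the null-hypothesis probability of the rejection region {≤5} ∪ {≥13}.
The two tails are symmetric, so α = 2·(1 + 18 + 153 + 816 + 3060 + 8568)/2^18 = 25232/262144 = 1577/16384.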